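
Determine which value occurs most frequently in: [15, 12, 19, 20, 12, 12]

12

Step 1: Count the frequency of each value:
  12: appears 3 time(s)
  15: appears 1 time(s)
  19: appears 1 time(s)
  20: appears 1 time(s)
Step 2: The value 12 appears most frequently (3 times).
Step 3: Mode = 12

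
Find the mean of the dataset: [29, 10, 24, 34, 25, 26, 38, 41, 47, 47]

32.1

Step 1: Sum all values: 29 + 10 + 24 + 34 + 25 + 26 + 38 + 41 + 47 + 47 = 321
Step 2: Count the number of values: n = 10
Step 3: Mean = sum / n = 321 / 10 = 32.1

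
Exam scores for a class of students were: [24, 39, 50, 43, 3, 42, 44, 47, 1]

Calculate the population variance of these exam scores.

314.0247

Step 1: Compute the mean: (24 + 39 + 50 + 43 + 3 + 42 + 44 + 47 + 1) / 9 = 32.5556
Step 2: Compute squared deviations from the mean:
  (24 - 32.5556)^2 = 73.1975
  (39 - 32.5556)^2 = 41.5309
  (50 - 32.5556)^2 = 304.3086
  (43 - 32.5556)^2 = 109.0864
  (3 - 32.5556)^2 = 873.5309
  (42 - 32.5556)^2 = 89.1975
  (44 - 32.5556)^2 = 130.9753
  (47 - 32.5556)^2 = 208.642
  (1 - 32.5556)^2 = 995.7531
Step 3: Sum of squared deviations = 2826.2222
Step 4: Population variance = 2826.2222 / 9 = 314.0247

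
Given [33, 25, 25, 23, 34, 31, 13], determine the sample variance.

52.9048

Step 1: Compute the mean: (33 + 25 + 25 + 23 + 34 + 31 + 13) / 7 = 26.2857
Step 2: Compute squared deviations from the mean:
  (33 - 26.2857)^2 = 45.0816
  (25 - 26.2857)^2 = 1.6531
  (25 - 26.2857)^2 = 1.6531
  (23 - 26.2857)^2 = 10.7959
  (34 - 26.2857)^2 = 59.5102
  (31 - 26.2857)^2 = 22.2245
  (13 - 26.2857)^2 = 176.5102
Step 3: Sum of squared deviations = 317.4286
Step 4: Sample variance = 317.4286 / 6 = 52.9048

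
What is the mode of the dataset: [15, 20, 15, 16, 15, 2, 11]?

15

Step 1: Count the frequency of each value:
  2: appears 1 time(s)
  11: appears 1 time(s)
  15: appears 3 time(s)
  16: appears 1 time(s)
  20: appears 1 time(s)
Step 2: The value 15 appears most frequently (3 times).
Step 3: Mode = 15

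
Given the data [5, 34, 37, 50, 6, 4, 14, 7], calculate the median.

10.5

Step 1: Sort the data in ascending order: [4, 5, 6, 7, 14, 34, 37, 50]
Step 2: The number of values is n = 8.
Step 3: Since n is even, the median is the average of positions 4 and 5:
  Median = (7 + 14) / 2 = 10.5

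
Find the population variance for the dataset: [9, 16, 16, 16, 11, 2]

26.2222

Step 1: Compute the mean: (9 + 16 + 16 + 16 + 11 + 2) / 6 = 11.6667
Step 2: Compute squared deviations from the mean:
  (9 - 11.6667)^2 = 7.1111
  (16 - 11.6667)^2 = 18.7778
  (16 - 11.6667)^2 = 18.7778
  (16 - 11.6667)^2 = 18.7778
  (11 - 11.6667)^2 = 0.4444
  (2 - 11.6667)^2 = 93.4444
Step 3: Sum of squared deviations = 157.3333
Step 4: Population variance = 157.3333 / 6 = 26.2222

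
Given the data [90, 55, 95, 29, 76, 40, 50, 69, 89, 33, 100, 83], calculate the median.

72.5

Step 1: Sort the data in ascending order: [29, 33, 40, 50, 55, 69, 76, 83, 89, 90, 95, 100]
Step 2: The number of values is n = 12.
Step 3: Since n is even, the median is the average of positions 6 and 7:
  Median = (69 + 76) / 2 = 72.5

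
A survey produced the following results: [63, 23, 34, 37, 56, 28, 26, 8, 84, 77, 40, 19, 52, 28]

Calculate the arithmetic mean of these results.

41.0714

Step 1: Sum all values: 63 + 23 + 34 + 37 + 56 + 28 + 26 + 8 + 84 + 77 + 40 + 19 + 52 + 28 = 575
Step 2: Count the number of values: n = 14
Step 3: Mean = sum / n = 575 / 14 = 41.0714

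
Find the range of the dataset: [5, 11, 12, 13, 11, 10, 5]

8

Step 1: Identify the maximum value: max = 13
Step 2: Identify the minimum value: min = 5
Step 3: Range = max - min = 13 - 5 = 8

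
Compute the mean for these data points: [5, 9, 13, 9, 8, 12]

9.3333

Step 1: Sum all values: 5 + 9 + 13 + 9 + 8 + 12 = 56
Step 2: Count the number of values: n = 6
Step 3: Mean = sum / n = 56 / 6 = 9.3333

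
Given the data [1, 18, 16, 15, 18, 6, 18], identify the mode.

18

Step 1: Count the frequency of each value:
  1: appears 1 time(s)
  6: appears 1 time(s)
  15: appears 1 time(s)
  16: appears 1 time(s)
  18: appears 3 time(s)
Step 2: The value 18 appears most frequently (3 times).
Step 3: Mode = 18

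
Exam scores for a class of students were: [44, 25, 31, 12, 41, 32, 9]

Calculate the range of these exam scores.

35

Step 1: Identify the maximum value: max = 44
Step 2: Identify the minimum value: min = 9
Step 3: Range = max - min = 44 - 9 = 35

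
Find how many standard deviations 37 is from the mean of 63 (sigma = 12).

-2.1667

Step 1: Recall the z-score formula: z = (x - mu) / sigma
Step 2: Substitute values: z = (37 - 63) / 12
Step 3: z = -26 / 12 = -2.1667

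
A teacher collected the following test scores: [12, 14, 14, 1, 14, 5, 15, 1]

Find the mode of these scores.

14

Step 1: Count the frequency of each value:
  1: appears 2 time(s)
  5: appears 1 time(s)
  12: appears 1 time(s)
  14: appears 3 time(s)
  15: appears 1 time(s)
Step 2: The value 14 appears most frequently (3 times).
Step 3: Mode = 14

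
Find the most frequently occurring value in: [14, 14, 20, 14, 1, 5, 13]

14

Step 1: Count the frequency of each value:
  1: appears 1 time(s)
  5: appears 1 time(s)
  13: appears 1 time(s)
  14: appears 3 time(s)
  20: appears 1 time(s)
Step 2: The value 14 appears most frequently (3 times).
Step 3: Mode = 14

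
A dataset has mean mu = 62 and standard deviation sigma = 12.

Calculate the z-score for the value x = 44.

-1.5

Step 1: Recall the z-score formula: z = (x - mu) / sigma
Step 2: Substitute values: z = (44 - 62) / 12
Step 3: z = -18 / 12 = -1.5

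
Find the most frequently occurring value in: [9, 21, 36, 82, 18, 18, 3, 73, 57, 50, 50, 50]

50

Step 1: Count the frequency of each value:
  3: appears 1 time(s)
  9: appears 1 time(s)
  18: appears 2 time(s)
  21: appears 1 time(s)
  36: appears 1 time(s)
  50: appears 3 time(s)
  57: appears 1 time(s)
  73: appears 1 time(s)
  82: appears 1 time(s)
Step 2: The value 50 appears most frequently (3 times).
Step 3: Mode = 50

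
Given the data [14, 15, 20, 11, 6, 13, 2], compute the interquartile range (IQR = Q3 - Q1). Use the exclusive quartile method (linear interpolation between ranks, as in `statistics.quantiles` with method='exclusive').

9

Step 1: Sort the data: [2, 6, 11, 13, 14, 15, 20]
Step 2: n = 7
Step 3: Using the exclusive quartile method:
  Q1 = 6
  Q2 (median) = 13
  Q3 = 15
  IQR = Q3 - Q1 = 15 - 6 = 9
Step 4: IQR = 9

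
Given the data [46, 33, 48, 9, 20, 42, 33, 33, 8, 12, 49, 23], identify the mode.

33

Step 1: Count the frequency of each value:
  8: appears 1 time(s)
  9: appears 1 time(s)
  12: appears 1 time(s)
  20: appears 1 time(s)
  23: appears 1 time(s)
  33: appears 3 time(s)
  42: appears 1 time(s)
  46: appears 1 time(s)
  48: appears 1 time(s)
  49: appears 1 time(s)
Step 2: The value 33 appears most frequently (3 times).
Step 3: Mode = 33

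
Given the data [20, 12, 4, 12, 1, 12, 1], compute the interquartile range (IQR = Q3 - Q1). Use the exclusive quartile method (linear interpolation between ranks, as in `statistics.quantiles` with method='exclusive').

11

Step 1: Sort the data: [1, 1, 4, 12, 12, 12, 20]
Step 2: n = 7
Step 3: Using the exclusive quartile method:
  Q1 = 1
  Q2 (median) = 12
  Q3 = 12
  IQR = Q3 - Q1 = 12 - 1 = 11
Step 4: IQR = 11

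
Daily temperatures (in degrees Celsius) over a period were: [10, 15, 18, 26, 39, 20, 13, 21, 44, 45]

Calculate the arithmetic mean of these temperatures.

25.1

Step 1: Sum all values: 10 + 15 + 18 + 26 + 39 + 20 + 13 + 21 + 44 + 45 = 251
Step 2: Count the number of values: n = 10
Step 3: Mean = sum / n = 251 / 10 = 25.1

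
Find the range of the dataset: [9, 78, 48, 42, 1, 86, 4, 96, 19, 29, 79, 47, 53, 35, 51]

95

Step 1: Identify the maximum value: max = 96
Step 2: Identify the minimum value: min = 1
Step 3: Range = max - min = 96 - 1 = 95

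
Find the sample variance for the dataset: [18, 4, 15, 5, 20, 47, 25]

209.8095

Step 1: Compute the mean: (18 + 4 + 15 + 5 + 20 + 47 + 25) / 7 = 19.1429
Step 2: Compute squared deviations from the mean:
  (18 - 19.1429)^2 = 1.3061
  (4 - 19.1429)^2 = 229.3061
  (15 - 19.1429)^2 = 17.1633
  (5 - 19.1429)^2 = 200.0204
  (20 - 19.1429)^2 = 0.7347
  (47 - 19.1429)^2 = 776.0204
  (25 - 19.1429)^2 = 34.3061
Step 3: Sum of squared deviations = 1258.8571
Step 4: Sample variance = 1258.8571 / 6 = 209.8095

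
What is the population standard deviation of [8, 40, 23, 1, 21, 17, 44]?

14.5012

Step 1: Compute the mean: 22
Step 2: Sum of squared deviations from the mean: 1472
Step 3: Population variance = 1472 / 7 = 210.2857
Step 4: Standard deviation = sqrt(210.2857) = 14.5012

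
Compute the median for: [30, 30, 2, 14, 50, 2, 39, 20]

25

Step 1: Sort the data in ascending order: [2, 2, 14, 20, 30, 30, 39, 50]
Step 2: The number of values is n = 8.
Step 3: Since n is even, the median is the average of positions 4 and 5:
  Median = (20 + 30) / 2 = 25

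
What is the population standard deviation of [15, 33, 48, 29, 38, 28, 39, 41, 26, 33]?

8.7407

Step 1: Compute the mean: 33
Step 2: Sum of squared deviations from the mean: 764
Step 3: Population variance = 764 / 10 = 76.4
Step 4: Standard deviation = sqrt(76.4) = 8.7407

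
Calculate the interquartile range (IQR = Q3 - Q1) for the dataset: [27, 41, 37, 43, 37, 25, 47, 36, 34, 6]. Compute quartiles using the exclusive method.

15

Step 1: Sort the data: [6, 25, 27, 34, 36, 37, 37, 41, 43, 47]
Step 2: n = 10
Step 3: Using the exclusive quartile method:
  Q1 = 26.5
  Q2 (median) = 36.5
  Q3 = 41.5
  IQR = Q3 - Q1 = 41.5 - 26.5 = 15
Step 4: IQR = 15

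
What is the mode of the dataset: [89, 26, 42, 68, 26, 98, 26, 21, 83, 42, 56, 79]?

26

Step 1: Count the frequency of each value:
  21: appears 1 time(s)
  26: appears 3 time(s)
  42: appears 2 time(s)
  56: appears 1 time(s)
  68: appears 1 time(s)
  79: appears 1 time(s)
  83: appears 1 time(s)
  89: appears 1 time(s)
  98: appears 1 time(s)
Step 2: The value 26 appears most frequently (3 times).
Step 3: Mode = 26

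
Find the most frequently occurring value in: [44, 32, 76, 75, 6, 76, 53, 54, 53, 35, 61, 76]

76

Step 1: Count the frequency of each value:
  6: appears 1 time(s)
  32: appears 1 time(s)
  35: appears 1 time(s)
  44: appears 1 time(s)
  53: appears 2 time(s)
  54: appears 1 time(s)
  61: appears 1 time(s)
  75: appears 1 time(s)
  76: appears 3 time(s)
Step 2: The value 76 appears most frequently (3 times).
Step 3: Mode = 76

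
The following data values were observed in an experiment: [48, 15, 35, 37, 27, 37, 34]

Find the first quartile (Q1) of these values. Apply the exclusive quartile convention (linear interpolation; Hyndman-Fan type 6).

27

Step 1: Sort the data: [15, 27, 34, 35, 37, 37, 48]
Step 2: n = 7
Step 3: Using the exclusive quartile method:
  Q1 = 27
  Q2 (median) = 35
  Q3 = 37
  IQR = Q3 - Q1 = 37 - 27 = 10
Step 4: Q1 = 27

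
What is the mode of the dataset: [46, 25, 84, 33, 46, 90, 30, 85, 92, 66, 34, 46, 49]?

46

Step 1: Count the frequency of each value:
  25: appears 1 time(s)
  30: appears 1 time(s)
  33: appears 1 time(s)
  34: appears 1 time(s)
  46: appears 3 time(s)
  49: appears 1 time(s)
  66: appears 1 time(s)
  84: appears 1 time(s)
  85: appears 1 time(s)
  90: appears 1 time(s)
  92: appears 1 time(s)
Step 2: The value 46 appears most frequently (3 times).
Step 3: Mode = 46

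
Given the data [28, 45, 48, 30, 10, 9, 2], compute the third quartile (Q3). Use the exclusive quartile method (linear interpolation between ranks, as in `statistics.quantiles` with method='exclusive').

45

Step 1: Sort the data: [2, 9, 10, 28, 30, 45, 48]
Step 2: n = 7
Step 3: Using the exclusive quartile method:
  Q1 = 9
  Q2 (median) = 28
  Q3 = 45
  IQR = Q3 - Q1 = 45 - 9 = 36
Step 4: Q3 = 45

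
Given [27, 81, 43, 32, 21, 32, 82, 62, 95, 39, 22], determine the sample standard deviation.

26.6612

Step 1: Compute the mean: 48.7273
Step 2: Sum of squared deviations from the mean: 7108.1818
Step 3: Sample variance = 7108.1818 / 10 = 710.8182
Step 4: Standard deviation = sqrt(710.8182) = 26.6612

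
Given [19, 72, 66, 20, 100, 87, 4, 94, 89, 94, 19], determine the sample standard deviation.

37.0925

Step 1: Compute the mean: 60.3636
Step 2: Sum of squared deviations from the mean: 13758.5455
Step 3: Sample variance = 13758.5455 / 10 = 1375.8545
Step 4: Standard deviation = sqrt(1375.8545) = 37.0925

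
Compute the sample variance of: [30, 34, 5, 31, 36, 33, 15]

135.9048

Step 1: Compute the mean: (30 + 34 + 5 + 31 + 36 + 33 + 15) / 7 = 26.2857
Step 2: Compute squared deviations from the mean:
  (30 - 26.2857)^2 = 13.7959
  (34 - 26.2857)^2 = 59.5102
  (5 - 26.2857)^2 = 453.0816
  (31 - 26.2857)^2 = 22.2245
  (36 - 26.2857)^2 = 94.3673
  (33 - 26.2857)^2 = 45.0816
  (15 - 26.2857)^2 = 127.3673
Step 3: Sum of squared deviations = 815.4286
Step 4: Sample variance = 815.4286 / 6 = 135.9048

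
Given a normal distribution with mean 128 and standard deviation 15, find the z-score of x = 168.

2.6667

Step 1: Recall the z-score formula: z = (x - mu) / sigma
Step 2: Substitute values: z = (168 - 128) / 15
Step 3: z = 40 / 15 = 2.6667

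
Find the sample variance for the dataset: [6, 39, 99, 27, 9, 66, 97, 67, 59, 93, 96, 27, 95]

1226.8333

Step 1: Compute the mean: (6 + 39 + 99 + 27 + 9 + 66 + 97 + 67 + 59 + 93 + 96 + 27 + 95) / 13 = 60
Step 2: Compute squared deviations from the mean:
  (6 - 60)^2 = 2916
  (39 - 60)^2 = 441
  (99 - 60)^2 = 1521
  (27 - 60)^2 = 1089
  (9 - 60)^2 = 2601
  (66 - 60)^2 = 36
  (97 - 60)^2 = 1369
  (67 - 60)^2 = 49
  (59 - 60)^2 = 1
  (93 - 60)^2 = 1089
  (96 - 60)^2 = 1296
  (27 - 60)^2 = 1089
  (95 - 60)^2 = 1225
Step 3: Sum of squared deviations = 14722
Step 4: Sample variance = 14722 / 12 = 1226.8333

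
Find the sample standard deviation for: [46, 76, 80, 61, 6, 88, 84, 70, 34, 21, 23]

28.8734

Step 1: Compute the mean: 53.5455
Step 2: Sum of squared deviations from the mean: 8336.7273
Step 3: Sample variance = 8336.7273 / 10 = 833.6727
Step 4: Standard deviation = sqrt(833.6727) = 28.8734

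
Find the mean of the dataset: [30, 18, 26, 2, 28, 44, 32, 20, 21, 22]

24.3

Step 1: Sum all values: 30 + 18 + 26 + 2 + 28 + 44 + 32 + 20 + 21 + 22 = 243
Step 2: Count the number of values: n = 10
Step 3: Mean = sum / n = 243 / 10 = 24.3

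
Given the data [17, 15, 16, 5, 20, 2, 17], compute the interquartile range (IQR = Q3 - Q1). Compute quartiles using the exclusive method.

12

Step 1: Sort the data: [2, 5, 15, 16, 17, 17, 20]
Step 2: n = 7
Step 3: Using the exclusive quartile method:
  Q1 = 5
  Q2 (median) = 16
  Q3 = 17
  IQR = Q3 - Q1 = 17 - 5 = 12
Step 4: IQR = 12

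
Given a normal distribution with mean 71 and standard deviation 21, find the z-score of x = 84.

0.619

Step 1: Recall the z-score formula: z = (x - mu) / sigma
Step 2: Substitute values: z = (84 - 71) / 21
Step 3: z = 13 / 21 = 0.619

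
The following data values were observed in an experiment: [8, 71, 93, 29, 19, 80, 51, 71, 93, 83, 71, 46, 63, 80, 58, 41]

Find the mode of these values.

71

Step 1: Count the frequency of each value:
  8: appears 1 time(s)
  19: appears 1 time(s)
  29: appears 1 time(s)
  41: appears 1 time(s)
  46: appears 1 time(s)
  51: appears 1 time(s)
  58: appears 1 time(s)
  63: appears 1 time(s)
  71: appears 3 time(s)
  80: appears 2 time(s)
  83: appears 1 time(s)
  93: appears 2 time(s)
Step 2: The value 71 appears most frequently (3 times).
Step 3: Mode = 71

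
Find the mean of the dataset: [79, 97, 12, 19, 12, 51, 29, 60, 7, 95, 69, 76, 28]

48.7692

Step 1: Sum all values: 79 + 97 + 12 + 19 + 12 + 51 + 29 + 60 + 7 + 95 + 69 + 76 + 28 = 634
Step 2: Count the number of values: n = 13
Step 3: Mean = sum / n = 634 / 13 = 48.7692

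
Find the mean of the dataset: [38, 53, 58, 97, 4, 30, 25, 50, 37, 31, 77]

45.4545

Step 1: Sum all values: 38 + 53 + 58 + 97 + 4 + 30 + 25 + 50 + 37 + 31 + 77 = 500
Step 2: Count the number of values: n = 11
Step 3: Mean = sum / n = 500 / 11 = 45.4545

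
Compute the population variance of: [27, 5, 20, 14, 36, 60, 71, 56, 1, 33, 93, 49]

712.0208

Step 1: Compute the mean: (27 + 5 + 20 + 14 + 36 + 60 + 71 + 56 + 1 + 33 + 93 + 49) / 12 = 38.75
Step 2: Compute squared deviations from the mean:
  (27 - 38.75)^2 = 138.0625
  (5 - 38.75)^2 = 1139.0625
  (20 - 38.75)^2 = 351.5625
  (14 - 38.75)^2 = 612.5625
  (36 - 38.75)^2 = 7.5625
  (60 - 38.75)^2 = 451.5625
  (71 - 38.75)^2 = 1040.0625
  (56 - 38.75)^2 = 297.5625
  (1 - 38.75)^2 = 1425.0625
  (33 - 38.75)^2 = 33.0625
  (93 - 38.75)^2 = 2943.0625
  (49 - 38.75)^2 = 105.0625
Step 3: Sum of squared deviations = 8544.25
Step 4: Population variance = 8544.25 / 12 = 712.0208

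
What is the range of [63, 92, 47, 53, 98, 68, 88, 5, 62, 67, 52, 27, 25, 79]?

93

Step 1: Identify the maximum value: max = 98
Step 2: Identify the minimum value: min = 5
Step 3: Range = max - min = 98 - 5 = 93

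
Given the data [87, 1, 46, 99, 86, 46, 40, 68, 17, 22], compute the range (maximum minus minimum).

98

Step 1: Identify the maximum value: max = 99
Step 2: Identify the minimum value: min = 1
Step 3: Range = max - min = 99 - 1 = 98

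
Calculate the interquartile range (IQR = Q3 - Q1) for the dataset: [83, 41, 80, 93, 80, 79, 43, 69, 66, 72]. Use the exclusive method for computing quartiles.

20.5

Step 1: Sort the data: [41, 43, 66, 69, 72, 79, 80, 80, 83, 93]
Step 2: n = 10
Step 3: Using the exclusive quartile method:
  Q1 = 60.25
  Q2 (median) = 75.5
  Q3 = 80.75
  IQR = Q3 - Q1 = 80.75 - 60.25 = 20.5
Step 4: IQR = 20.5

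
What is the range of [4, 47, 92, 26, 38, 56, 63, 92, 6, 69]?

88

Step 1: Identify the maximum value: max = 92
Step 2: Identify the minimum value: min = 4
Step 3: Range = max - min = 92 - 4 = 88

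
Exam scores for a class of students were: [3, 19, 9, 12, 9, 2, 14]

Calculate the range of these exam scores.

17

Step 1: Identify the maximum value: max = 19
Step 2: Identify the minimum value: min = 2
Step 3: Range = max - min = 19 - 2 = 17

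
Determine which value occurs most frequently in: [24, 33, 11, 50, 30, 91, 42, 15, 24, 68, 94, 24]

24

Step 1: Count the frequency of each value:
  11: appears 1 time(s)
  15: appears 1 time(s)
  24: appears 3 time(s)
  30: appears 1 time(s)
  33: appears 1 time(s)
  42: appears 1 time(s)
  50: appears 1 time(s)
  68: appears 1 time(s)
  91: appears 1 time(s)
  94: appears 1 time(s)
Step 2: The value 24 appears most frequently (3 times).
Step 3: Mode = 24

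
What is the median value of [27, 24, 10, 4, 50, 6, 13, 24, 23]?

23

Step 1: Sort the data in ascending order: [4, 6, 10, 13, 23, 24, 24, 27, 50]
Step 2: The number of values is n = 9.
Step 3: Since n is odd, the median is the middle value at position 5: 23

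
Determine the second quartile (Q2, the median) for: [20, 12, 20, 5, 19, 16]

17.5

Step 1: Sort the data: [5, 12, 16, 19, 20, 20]
Step 2: n = 6
Step 3: Q2 is the median. Since n is even, it is the average of the values at positions 3 and 4:
  Q2 = (16 + 19) / 2 = 17.5
Step 4: Q2 = 17.5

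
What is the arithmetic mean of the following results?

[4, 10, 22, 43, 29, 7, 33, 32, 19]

22.1111

Step 1: Sum all values: 4 + 10 + 22 + 43 + 29 + 7 + 33 + 32 + 19 = 199
Step 2: Count the number of values: n = 9
Step 3: Mean = sum / n = 199 / 9 = 22.1111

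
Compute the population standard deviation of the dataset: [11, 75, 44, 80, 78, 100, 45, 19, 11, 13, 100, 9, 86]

34.7353

Step 1: Compute the mean: 51.6154
Step 2: Sum of squared deviations from the mean: 15685.0769
Step 3: Population variance = 15685.0769 / 13 = 1206.5444
Step 4: Standard deviation = sqrt(1206.5444) = 34.7353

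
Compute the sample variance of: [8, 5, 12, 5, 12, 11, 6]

10.2857

Step 1: Compute the mean: (8 + 5 + 12 + 5 + 12 + 11 + 6) / 7 = 8.4286
Step 2: Compute squared deviations from the mean:
  (8 - 8.4286)^2 = 0.1837
  (5 - 8.4286)^2 = 11.7551
  (12 - 8.4286)^2 = 12.7551
  (5 - 8.4286)^2 = 11.7551
  (12 - 8.4286)^2 = 12.7551
  (11 - 8.4286)^2 = 6.6122
  (6 - 8.4286)^2 = 5.898
Step 3: Sum of squared deviations = 61.7143
Step 4: Sample variance = 61.7143 / 6 = 10.2857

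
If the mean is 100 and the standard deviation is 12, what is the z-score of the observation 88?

-1

Step 1: Recall the z-score formula: z = (x - mu) / sigma
Step 2: Substitute values: z = (88 - 100) / 12
Step 3: z = -12 / 12 = -1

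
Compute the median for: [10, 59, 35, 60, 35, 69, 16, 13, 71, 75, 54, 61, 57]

57

Step 1: Sort the data in ascending order: [10, 13, 16, 35, 35, 54, 57, 59, 60, 61, 69, 71, 75]
Step 2: The number of values is n = 13.
Step 3: Since n is odd, the median is the middle value at position 7: 57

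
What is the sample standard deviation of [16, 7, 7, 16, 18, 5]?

5.7533

Step 1: Compute the mean: 11.5
Step 2: Sum of squared deviations from the mean: 165.5
Step 3: Sample variance = 165.5 / 5 = 33.1
Step 4: Standard deviation = sqrt(33.1) = 5.7533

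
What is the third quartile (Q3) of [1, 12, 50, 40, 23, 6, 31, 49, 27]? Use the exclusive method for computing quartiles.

44.5

Step 1: Sort the data: [1, 6, 12, 23, 27, 31, 40, 49, 50]
Step 2: n = 9
Step 3: Using the exclusive quartile method:
  Q1 = 9
  Q2 (median) = 27
  Q3 = 44.5
  IQR = Q3 - Q1 = 44.5 - 9 = 35.5
Step 4: Q3 = 44.5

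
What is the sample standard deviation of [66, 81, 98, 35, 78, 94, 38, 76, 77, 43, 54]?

21.9048

Step 1: Compute the mean: 67.2727
Step 2: Sum of squared deviations from the mean: 4798.1818
Step 3: Sample variance = 4798.1818 / 10 = 479.8182
Step 4: Standard deviation = sqrt(479.8182) = 21.9048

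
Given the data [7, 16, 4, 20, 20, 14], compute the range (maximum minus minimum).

16

Step 1: Identify the maximum value: max = 20
Step 2: Identify the minimum value: min = 4
Step 3: Range = max - min = 20 - 4 = 16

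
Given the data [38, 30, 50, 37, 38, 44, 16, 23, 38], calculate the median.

38

Step 1: Sort the data in ascending order: [16, 23, 30, 37, 38, 38, 38, 44, 50]
Step 2: The number of values is n = 9.
Step 3: Since n is odd, the median is the middle value at position 5: 38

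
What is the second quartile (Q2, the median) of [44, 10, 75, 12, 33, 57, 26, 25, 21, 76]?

29.5

Step 1: Sort the data: [10, 12, 21, 25, 26, 33, 44, 57, 75, 76]
Step 2: n = 10
Step 3: Q2 is the median. Since n is even, it is the average of the values at positions 5 and 6:
  Q2 = (26 + 33) / 2 = 29.5
Step 4: Q2 = 29.5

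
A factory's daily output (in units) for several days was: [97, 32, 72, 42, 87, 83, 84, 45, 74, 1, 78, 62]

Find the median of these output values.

73

Step 1: Sort the data in ascending order: [1, 32, 42, 45, 62, 72, 74, 78, 83, 84, 87, 97]
Step 2: The number of values is n = 12.
Step 3: Since n is even, the median is the average of positions 6 and 7:
  Median = (72 + 74) / 2 = 73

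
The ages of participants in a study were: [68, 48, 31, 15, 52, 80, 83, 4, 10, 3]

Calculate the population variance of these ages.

870.84

Step 1: Compute the mean: (68 + 48 + 31 + 15 + 52 + 80 + 83 + 4 + 10 + 3) / 10 = 39.4
Step 2: Compute squared deviations from the mean:
  (68 - 39.4)^2 = 817.96
  (48 - 39.4)^2 = 73.96
  (31 - 39.4)^2 = 70.56
  (15 - 39.4)^2 = 595.36
  (52 - 39.4)^2 = 158.76
  (80 - 39.4)^2 = 1648.36
  (83 - 39.4)^2 = 1900.96
  (4 - 39.4)^2 = 1253.16
  (10 - 39.4)^2 = 864.36
  (3 - 39.4)^2 = 1324.96
Step 3: Sum of squared deviations = 8708.4
Step 4: Population variance = 8708.4 / 10 = 870.84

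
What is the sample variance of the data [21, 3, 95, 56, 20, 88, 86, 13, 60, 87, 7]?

1342.0182

Step 1: Compute the mean: (21 + 3 + 95 + 56 + 20 + 88 + 86 + 13 + 60 + 87 + 7) / 11 = 48.7273
Step 2: Compute squared deviations from the mean:
  (21 - 48.7273)^2 = 768.8017
  (3 - 48.7273)^2 = 2090.9835
  (95 - 48.7273)^2 = 2141.1653
  (56 - 48.7273)^2 = 52.8926
  (20 - 48.7273)^2 = 825.2562
  (88 - 48.7273)^2 = 1542.3471
  (86 - 48.7273)^2 = 1389.2562
  (13 - 48.7273)^2 = 1276.438
  (60 - 48.7273)^2 = 127.0744
  (87 - 48.7273)^2 = 1464.8017
  (7 - 48.7273)^2 = 1741.1653
Step 3: Sum of squared deviations = 13420.1818
Step 4: Sample variance = 13420.1818 / 10 = 1342.0182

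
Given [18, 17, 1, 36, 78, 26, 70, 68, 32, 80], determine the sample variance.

830.0444

Step 1: Compute the mean: (18 + 17 + 1 + 36 + 78 + 26 + 70 + 68 + 32 + 80) / 10 = 42.6
Step 2: Compute squared deviations from the mean:
  (18 - 42.6)^2 = 605.16
  (17 - 42.6)^2 = 655.36
  (1 - 42.6)^2 = 1730.56
  (36 - 42.6)^2 = 43.56
  (78 - 42.6)^2 = 1253.16
  (26 - 42.6)^2 = 275.56
  (70 - 42.6)^2 = 750.76
  (68 - 42.6)^2 = 645.16
  (32 - 42.6)^2 = 112.36
  (80 - 42.6)^2 = 1398.76
Step 3: Sum of squared deviations = 7470.4
Step 4: Sample variance = 7470.4 / 9 = 830.0444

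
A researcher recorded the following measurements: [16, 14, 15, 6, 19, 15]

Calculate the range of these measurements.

13

Step 1: Identify the maximum value: max = 19
Step 2: Identify the minimum value: min = 6
Step 3: Range = max - min = 19 - 6 = 13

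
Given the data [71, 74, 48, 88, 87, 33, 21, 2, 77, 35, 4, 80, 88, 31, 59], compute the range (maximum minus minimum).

86

Step 1: Identify the maximum value: max = 88
Step 2: Identify the minimum value: min = 2
Step 3: Range = max - min = 88 - 2 = 86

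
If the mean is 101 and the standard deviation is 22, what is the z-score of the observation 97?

-0.1818

Step 1: Recall the z-score formula: z = (x - mu) / sigma
Step 2: Substitute values: z = (97 - 101) / 22
Step 3: z = -4 / 22 = -0.1818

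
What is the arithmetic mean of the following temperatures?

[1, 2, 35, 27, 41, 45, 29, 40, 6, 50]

27.6

Step 1: Sum all values: 1 + 2 + 35 + 27 + 41 + 45 + 29 + 40 + 6 + 50 = 276
Step 2: Count the number of values: n = 10
Step 3: Mean = sum / n = 276 / 10 = 27.6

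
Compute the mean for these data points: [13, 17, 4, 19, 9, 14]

12.6667

Step 1: Sum all values: 13 + 17 + 4 + 19 + 9 + 14 = 76
Step 2: Count the number of values: n = 6
Step 3: Mean = sum / n = 76 / 6 = 12.6667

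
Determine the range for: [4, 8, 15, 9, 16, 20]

16

Step 1: Identify the maximum value: max = 20
Step 2: Identify the minimum value: min = 4
Step 3: Range = max - min = 20 - 4 = 16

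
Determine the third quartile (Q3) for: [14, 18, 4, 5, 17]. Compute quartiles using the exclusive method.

17.5

Step 1: Sort the data: [4, 5, 14, 17, 18]
Step 2: n = 5
Step 3: Using the exclusive quartile method:
  Q1 = 4.5
  Q2 (median) = 14
  Q3 = 17.5
  IQR = Q3 - Q1 = 17.5 - 4.5 = 13
Step 4: Q3 = 17.5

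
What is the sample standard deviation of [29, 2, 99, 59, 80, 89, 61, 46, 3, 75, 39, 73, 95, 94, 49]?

31.473

Step 1: Compute the mean: 59.5333
Step 2: Sum of squared deviations from the mean: 13867.7333
Step 3: Sample variance = 13867.7333 / 14 = 990.5524
Step 4: Standard deviation = sqrt(990.5524) = 31.473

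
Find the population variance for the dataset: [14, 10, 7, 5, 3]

14.96

Step 1: Compute the mean: (14 + 10 + 7 + 5 + 3) / 5 = 7.8
Step 2: Compute squared deviations from the mean:
  (14 - 7.8)^2 = 38.44
  (10 - 7.8)^2 = 4.84
  (7 - 7.8)^2 = 0.64
  (5 - 7.8)^2 = 7.84
  (3 - 7.8)^2 = 23.04
Step 3: Sum of squared deviations = 74.8
Step 4: Population variance = 74.8 / 5 = 14.96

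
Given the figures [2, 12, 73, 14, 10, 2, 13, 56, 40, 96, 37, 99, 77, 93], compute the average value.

44.5714

Step 1: Sum all values: 2 + 12 + 73 + 14 + 10 + 2 + 13 + 56 + 40 + 96 + 37 + 99 + 77 + 93 = 624
Step 2: Count the number of values: n = 14
Step 3: Mean = sum / n = 624 / 14 = 44.5714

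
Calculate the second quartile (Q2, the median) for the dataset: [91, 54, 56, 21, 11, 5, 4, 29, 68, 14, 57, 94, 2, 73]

41.5

Step 1: Sort the data: [2, 4, 5, 11, 14, 21, 29, 54, 56, 57, 68, 73, 91, 94]
Step 2: n = 14
Step 3: Q2 is the median. Since n is even, it is the average of the values at positions 7 and 8:
  Q2 = (29 + 54) / 2 = 41.5
Step 4: Q2 = 41.5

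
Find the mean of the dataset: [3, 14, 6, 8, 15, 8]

9

Step 1: Sum all values: 3 + 14 + 6 + 8 + 15 + 8 = 54
Step 2: Count the number of values: n = 6
Step 3: Mean = sum / n = 54 / 6 = 9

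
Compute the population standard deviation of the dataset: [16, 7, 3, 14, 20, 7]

5.9278

Step 1: Compute the mean: 11.1667
Step 2: Sum of squared deviations from the mean: 210.8333
Step 3: Population variance = 210.8333 / 6 = 35.1389
Step 4: Standard deviation = sqrt(35.1389) = 5.9278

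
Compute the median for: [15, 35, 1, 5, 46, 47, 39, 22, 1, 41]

28.5

Step 1: Sort the data in ascending order: [1, 1, 5, 15, 22, 35, 39, 41, 46, 47]
Step 2: The number of values is n = 10.
Step 3: Since n is even, the median is the average of positions 5 and 6:
  Median = (22 + 35) / 2 = 28.5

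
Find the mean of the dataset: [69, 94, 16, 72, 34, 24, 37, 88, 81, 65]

58

Step 1: Sum all values: 69 + 94 + 16 + 72 + 34 + 24 + 37 + 88 + 81 + 65 = 580
Step 2: Count the number of values: n = 10
Step 3: Mean = sum / n = 580 / 10 = 58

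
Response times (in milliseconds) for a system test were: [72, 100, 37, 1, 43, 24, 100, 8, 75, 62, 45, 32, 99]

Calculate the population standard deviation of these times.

32.6812

Step 1: Compute the mean: 53.6923
Step 2: Sum of squared deviations from the mean: 13884.7692
Step 3: Population variance = 13884.7692 / 13 = 1068.0592
Step 4: Standard deviation = sqrt(1068.0592) = 32.6812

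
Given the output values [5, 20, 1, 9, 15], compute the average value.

10

Step 1: Sum all values: 5 + 20 + 1 + 9 + 15 = 50
Step 2: Count the number of values: n = 5
Step 3: Mean = sum / n = 50 / 5 = 10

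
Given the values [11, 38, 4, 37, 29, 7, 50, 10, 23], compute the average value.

23.2222

Step 1: Sum all values: 11 + 38 + 4 + 37 + 29 + 7 + 50 + 10 + 23 = 209
Step 2: Count the number of values: n = 9
Step 3: Mean = sum / n = 209 / 9 = 23.2222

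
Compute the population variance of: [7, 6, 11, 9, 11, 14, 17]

12.7755

Step 1: Compute the mean: (7 + 6 + 11 + 9 + 11 + 14 + 17) / 7 = 10.7143
Step 2: Compute squared deviations from the mean:
  (7 - 10.7143)^2 = 13.7959
  (6 - 10.7143)^2 = 22.2245
  (11 - 10.7143)^2 = 0.0816
  (9 - 10.7143)^2 = 2.9388
  (11 - 10.7143)^2 = 0.0816
  (14 - 10.7143)^2 = 10.7959
  (17 - 10.7143)^2 = 39.5102
Step 3: Sum of squared deviations = 89.4286
Step 4: Population variance = 89.4286 / 7 = 12.7755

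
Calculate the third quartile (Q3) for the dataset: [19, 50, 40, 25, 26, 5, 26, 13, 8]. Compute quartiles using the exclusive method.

33

Step 1: Sort the data: [5, 8, 13, 19, 25, 26, 26, 40, 50]
Step 2: n = 9
Step 3: Using the exclusive quartile method:
  Q1 = 10.5
  Q2 (median) = 25
  Q3 = 33
  IQR = Q3 - Q1 = 33 - 10.5 = 22.5
Step 4: Q3 = 33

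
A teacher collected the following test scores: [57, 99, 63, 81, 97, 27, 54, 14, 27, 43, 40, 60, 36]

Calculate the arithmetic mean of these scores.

53.6923

Step 1: Sum all values: 57 + 99 + 63 + 81 + 97 + 27 + 54 + 14 + 27 + 43 + 40 + 60 + 36 = 698
Step 2: Count the number of values: n = 13
Step 3: Mean = sum / n = 698 / 13 = 53.6923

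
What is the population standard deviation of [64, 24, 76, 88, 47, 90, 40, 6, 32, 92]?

28.9429

Step 1: Compute the mean: 55.9
Step 2: Sum of squared deviations from the mean: 8376.9
Step 3: Population variance = 8376.9 / 10 = 837.69
Step 4: Standard deviation = sqrt(837.69) = 28.9429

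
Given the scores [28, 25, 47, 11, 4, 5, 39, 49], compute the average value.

26

Step 1: Sum all values: 28 + 25 + 47 + 11 + 4 + 5 + 39 + 49 = 208
Step 2: Count the number of values: n = 8
Step 3: Mean = sum / n = 208 / 8 = 26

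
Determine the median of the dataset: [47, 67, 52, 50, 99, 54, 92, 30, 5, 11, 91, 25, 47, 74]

51

Step 1: Sort the data in ascending order: [5, 11, 25, 30, 47, 47, 50, 52, 54, 67, 74, 91, 92, 99]
Step 2: The number of values is n = 14.
Step 3: Since n is even, the median is the average of positions 7 and 8:
  Median = (50 + 52) / 2 = 51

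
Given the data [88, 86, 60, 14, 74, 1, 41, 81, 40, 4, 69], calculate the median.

60

Step 1: Sort the data in ascending order: [1, 4, 14, 40, 41, 60, 69, 74, 81, 86, 88]
Step 2: The number of values is n = 11.
Step 3: Since n is odd, the median is the middle value at position 6: 60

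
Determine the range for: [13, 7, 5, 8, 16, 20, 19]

15

Step 1: Identify the maximum value: max = 20
Step 2: Identify the minimum value: min = 5
Step 3: Range = max - min = 20 - 5 = 15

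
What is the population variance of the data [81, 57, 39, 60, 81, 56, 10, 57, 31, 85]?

513.81

Step 1: Compute the mean: (81 + 57 + 39 + 60 + 81 + 56 + 10 + 57 + 31 + 85) / 10 = 55.7
Step 2: Compute squared deviations from the mean:
  (81 - 55.7)^2 = 640.09
  (57 - 55.7)^2 = 1.69
  (39 - 55.7)^2 = 278.89
  (60 - 55.7)^2 = 18.49
  (81 - 55.7)^2 = 640.09
  (56 - 55.7)^2 = 0.09
  (10 - 55.7)^2 = 2088.49
  (57 - 55.7)^2 = 1.69
  (31 - 55.7)^2 = 610.09
  (85 - 55.7)^2 = 858.49
Step 3: Sum of squared deviations = 5138.1
Step 4: Population variance = 5138.1 / 10 = 513.81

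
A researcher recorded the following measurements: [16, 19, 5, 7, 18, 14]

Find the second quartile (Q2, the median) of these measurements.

15

Step 1: Sort the data: [5, 7, 14, 16, 18, 19]
Step 2: n = 6
Step 3: Q2 is the median. Since n is even, it is the average of the values at positions 3 and 4:
  Q2 = (14 + 16) / 2 = 15
Step 4: Q2 = 15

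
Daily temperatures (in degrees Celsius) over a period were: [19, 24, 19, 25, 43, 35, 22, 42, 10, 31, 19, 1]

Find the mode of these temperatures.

19

Step 1: Count the frequency of each value:
  1: appears 1 time(s)
  10: appears 1 time(s)
  19: appears 3 time(s)
  22: appears 1 time(s)
  24: appears 1 time(s)
  25: appears 1 time(s)
  31: appears 1 time(s)
  35: appears 1 time(s)
  42: appears 1 time(s)
  43: appears 1 time(s)
Step 2: The value 19 appears most frequently (3 times).
Step 3: Mode = 19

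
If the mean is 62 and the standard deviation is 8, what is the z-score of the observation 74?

1.5

Step 1: Recall the z-score formula: z = (x - mu) / sigma
Step 2: Substitute values: z = (74 - 62) / 8
Step 3: z = 12 / 8 = 1.5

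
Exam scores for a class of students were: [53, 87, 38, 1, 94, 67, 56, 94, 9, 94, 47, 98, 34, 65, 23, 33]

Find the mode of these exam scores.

94

Step 1: Count the frequency of each value:
  1: appears 1 time(s)
  9: appears 1 time(s)
  23: appears 1 time(s)
  33: appears 1 time(s)
  34: appears 1 time(s)
  38: appears 1 time(s)
  47: appears 1 time(s)
  53: appears 1 time(s)
  56: appears 1 time(s)
  65: appears 1 time(s)
  67: appears 1 time(s)
  87: appears 1 time(s)
  94: appears 3 time(s)
  98: appears 1 time(s)
Step 2: The value 94 appears most frequently (3 times).
Step 3: Mode = 94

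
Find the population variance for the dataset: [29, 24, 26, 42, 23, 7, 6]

135.6735

Step 1: Compute the mean: (29 + 24 + 26 + 42 + 23 + 7 + 6) / 7 = 22.4286
Step 2: Compute squared deviations from the mean:
  (29 - 22.4286)^2 = 43.1837
  (24 - 22.4286)^2 = 2.4694
  (26 - 22.4286)^2 = 12.7551
  (42 - 22.4286)^2 = 383.0408
  (23 - 22.4286)^2 = 0.3265
  (7 - 22.4286)^2 = 238.0408
  (6 - 22.4286)^2 = 269.898
Step 3: Sum of squared deviations = 949.7143
Step 4: Population variance = 949.7143 / 7 = 135.6735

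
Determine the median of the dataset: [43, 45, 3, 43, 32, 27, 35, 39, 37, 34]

36

Step 1: Sort the data in ascending order: [3, 27, 32, 34, 35, 37, 39, 43, 43, 45]
Step 2: The number of values is n = 10.
Step 3: Since n is even, the median is the average of positions 5 and 6:
  Median = (35 + 37) / 2 = 36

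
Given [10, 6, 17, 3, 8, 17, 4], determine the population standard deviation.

5.3376

Step 1: Compute the mean: 9.2857
Step 2: Sum of squared deviations from the mean: 199.4286
Step 3: Population variance = 199.4286 / 7 = 28.4898
Step 4: Standard deviation = sqrt(28.4898) = 5.3376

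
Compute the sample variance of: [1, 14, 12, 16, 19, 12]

37.8667

Step 1: Compute the mean: (1 + 14 + 12 + 16 + 19 + 12) / 6 = 12.3333
Step 2: Compute squared deviations from the mean:
  (1 - 12.3333)^2 = 128.4444
  (14 - 12.3333)^2 = 2.7778
  (12 - 12.3333)^2 = 0.1111
  (16 - 12.3333)^2 = 13.4444
  (19 - 12.3333)^2 = 44.4444
  (12 - 12.3333)^2 = 0.1111
Step 3: Sum of squared deviations = 189.3333
Step 4: Sample variance = 189.3333 / 5 = 37.8667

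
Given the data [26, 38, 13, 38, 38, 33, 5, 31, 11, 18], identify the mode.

38

Step 1: Count the frequency of each value:
  5: appears 1 time(s)
  11: appears 1 time(s)
  13: appears 1 time(s)
  18: appears 1 time(s)
  26: appears 1 time(s)
  31: appears 1 time(s)
  33: appears 1 time(s)
  38: appears 3 time(s)
Step 2: The value 38 appears most frequently (3 times).
Step 3: Mode = 38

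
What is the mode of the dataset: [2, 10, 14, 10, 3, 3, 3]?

3

Step 1: Count the frequency of each value:
  2: appears 1 time(s)
  3: appears 3 time(s)
  10: appears 2 time(s)
  14: appears 1 time(s)
Step 2: The value 3 appears most frequently (3 times).
Step 3: Mode = 3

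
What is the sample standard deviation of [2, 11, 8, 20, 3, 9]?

6.4936

Step 1: Compute the mean: 8.8333
Step 2: Sum of squared deviations from the mean: 210.8333
Step 3: Sample variance = 210.8333 / 5 = 42.1667
Step 4: Standard deviation = sqrt(42.1667) = 6.4936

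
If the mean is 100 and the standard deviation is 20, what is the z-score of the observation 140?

2

Step 1: Recall the z-score formula: z = (x - mu) / sigma
Step 2: Substitute values: z = (140 - 100) / 20
Step 3: z = 40 / 20 = 2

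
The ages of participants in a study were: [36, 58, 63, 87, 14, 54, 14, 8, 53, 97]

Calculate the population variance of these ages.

836.24

Step 1: Compute the mean: (36 + 58 + 63 + 87 + 14 + 54 + 14 + 8 + 53 + 97) / 10 = 48.4
Step 2: Compute squared deviations from the mean:
  (36 - 48.4)^2 = 153.76
  (58 - 48.4)^2 = 92.16
  (63 - 48.4)^2 = 213.16
  (87 - 48.4)^2 = 1489.96
  (14 - 48.4)^2 = 1183.36
  (54 - 48.4)^2 = 31.36
  (14 - 48.4)^2 = 1183.36
  (8 - 48.4)^2 = 1632.16
  (53 - 48.4)^2 = 21.16
  (97 - 48.4)^2 = 2361.96
Step 3: Sum of squared deviations = 8362.4
Step 4: Population variance = 8362.4 / 10 = 836.24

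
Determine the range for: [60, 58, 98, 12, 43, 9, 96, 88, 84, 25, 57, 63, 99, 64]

90

Step 1: Identify the maximum value: max = 99
Step 2: Identify the minimum value: min = 9
Step 3: Range = max - min = 99 - 9 = 90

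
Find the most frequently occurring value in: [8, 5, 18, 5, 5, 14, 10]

5

Step 1: Count the frequency of each value:
  5: appears 3 time(s)
  8: appears 1 time(s)
  10: appears 1 time(s)
  14: appears 1 time(s)
  18: appears 1 time(s)
Step 2: The value 5 appears most frequently (3 times).
Step 3: Mode = 5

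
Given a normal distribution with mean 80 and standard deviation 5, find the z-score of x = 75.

-1

Step 1: Recall the z-score formula: z = (x - mu) / sigma
Step 2: Substitute values: z = (75 - 80) / 5
Step 3: z = -5 / 5 = -1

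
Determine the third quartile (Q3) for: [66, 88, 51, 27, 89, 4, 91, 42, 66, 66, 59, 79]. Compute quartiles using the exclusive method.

85.75

Step 1: Sort the data: [4, 27, 42, 51, 59, 66, 66, 66, 79, 88, 89, 91]
Step 2: n = 12
Step 3: Using the exclusive quartile method:
  Q1 = 44.25
  Q2 (median) = 66
  Q3 = 85.75
  IQR = Q3 - Q1 = 85.75 - 44.25 = 41.5
Step 4: Q3 = 85.75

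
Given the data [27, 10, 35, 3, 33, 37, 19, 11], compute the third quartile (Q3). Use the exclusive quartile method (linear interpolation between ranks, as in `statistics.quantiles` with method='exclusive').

34.5

Step 1: Sort the data: [3, 10, 11, 19, 27, 33, 35, 37]
Step 2: n = 8
Step 3: Using the exclusive quartile method:
  Q1 = 10.25
  Q2 (median) = 23
  Q3 = 34.5
  IQR = Q3 - Q1 = 34.5 - 10.25 = 24.25
Step 4: Q3 = 34.5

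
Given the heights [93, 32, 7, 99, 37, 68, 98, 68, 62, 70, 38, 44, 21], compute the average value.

56.6923

Step 1: Sum all values: 93 + 32 + 7 + 99 + 37 + 68 + 98 + 68 + 62 + 70 + 38 + 44 + 21 = 737
Step 2: Count the number of values: n = 13
Step 3: Mean = sum / n = 737 / 13 = 56.6923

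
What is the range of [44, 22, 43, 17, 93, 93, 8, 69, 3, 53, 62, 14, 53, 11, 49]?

90

Step 1: Identify the maximum value: max = 93
Step 2: Identify the minimum value: min = 3
Step 3: Range = max - min = 93 - 3 = 90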